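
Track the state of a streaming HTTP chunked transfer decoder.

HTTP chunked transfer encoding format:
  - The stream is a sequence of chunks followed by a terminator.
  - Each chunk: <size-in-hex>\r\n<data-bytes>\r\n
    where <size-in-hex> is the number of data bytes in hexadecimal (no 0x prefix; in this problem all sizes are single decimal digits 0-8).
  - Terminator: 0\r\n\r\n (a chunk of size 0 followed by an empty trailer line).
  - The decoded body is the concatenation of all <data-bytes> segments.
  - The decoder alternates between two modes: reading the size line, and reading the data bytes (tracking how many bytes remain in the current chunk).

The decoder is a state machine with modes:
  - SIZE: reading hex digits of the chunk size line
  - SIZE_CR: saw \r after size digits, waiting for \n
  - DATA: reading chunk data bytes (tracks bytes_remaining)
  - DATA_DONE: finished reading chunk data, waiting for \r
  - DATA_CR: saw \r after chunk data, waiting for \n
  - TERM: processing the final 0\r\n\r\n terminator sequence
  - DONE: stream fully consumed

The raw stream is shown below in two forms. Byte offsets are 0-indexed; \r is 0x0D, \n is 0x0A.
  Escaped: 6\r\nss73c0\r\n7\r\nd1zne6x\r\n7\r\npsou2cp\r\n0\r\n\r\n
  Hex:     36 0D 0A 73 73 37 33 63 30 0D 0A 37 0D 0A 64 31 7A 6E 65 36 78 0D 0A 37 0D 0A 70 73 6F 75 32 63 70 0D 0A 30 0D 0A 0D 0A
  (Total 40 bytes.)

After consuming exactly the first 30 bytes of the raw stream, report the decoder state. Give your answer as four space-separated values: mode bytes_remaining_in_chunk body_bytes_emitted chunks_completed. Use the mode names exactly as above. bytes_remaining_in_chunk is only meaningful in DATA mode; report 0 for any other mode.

Answer: DATA 3 17 2

Derivation:
Byte 0 = '6': mode=SIZE remaining=0 emitted=0 chunks_done=0
Byte 1 = 0x0D: mode=SIZE_CR remaining=0 emitted=0 chunks_done=0
Byte 2 = 0x0A: mode=DATA remaining=6 emitted=0 chunks_done=0
Byte 3 = 's': mode=DATA remaining=5 emitted=1 chunks_done=0
Byte 4 = 's': mode=DATA remaining=4 emitted=2 chunks_done=0
Byte 5 = '7': mode=DATA remaining=3 emitted=3 chunks_done=0
Byte 6 = '3': mode=DATA remaining=2 emitted=4 chunks_done=0
Byte 7 = 'c': mode=DATA remaining=1 emitted=5 chunks_done=0
Byte 8 = '0': mode=DATA_DONE remaining=0 emitted=6 chunks_done=0
Byte 9 = 0x0D: mode=DATA_CR remaining=0 emitted=6 chunks_done=0
Byte 10 = 0x0A: mode=SIZE remaining=0 emitted=6 chunks_done=1
Byte 11 = '7': mode=SIZE remaining=0 emitted=6 chunks_done=1
Byte 12 = 0x0D: mode=SIZE_CR remaining=0 emitted=6 chunks_done=1
Byte 13 = 0x0A: mode=DATA remaining=7 emitted=6 chunks_done=1
Byte 14 = 'd': mode=DATA remaining=6 emitted=7 chunks_done=1
Byte 15 = '1': mode=DATA remaining=5 emitted=8 chunks_done=1
Byte 16 = 'z': mode=DATA remaining=4 emitted=9 chunks_done=1
Byte 17 = 'n': mode=DATA remaining=3 emitted=10 chunks_done=1
Byte 18 = 'e': mode=DATA remaining=2 emitted=11 chunks_done=1
Byte 19 = '6': mode=DATA remaining=1 emitted=12 chunks_done=1
Byte 20 = 'x': mode=DATA_DONE remaining=0 emitted=13 chunks_done=1
Byte 21 = 0x0D: mode=DATA_CR remaining=0 emitted=13 chunks_done=1
Byte 22 = 0x0A: mode=SIZE remaining=0 emitted=13 chunks_done=2
Byte 23 = '7': mode=SIZE remaining=0 emitted=13 chunks_done=2
Byte 24 = 0x0D: mode=SIZE_CR remaining=0 emitted=13 chunks_done=2
Byte 25 = 0x0A: mode=DATA remaining=7 emitted=13 chunks_done=2
Byte 26 = 'p': mode=DATA remaining=6 emitted=14 chunks_done=2
Byte 27 = 's': mode=DATA remaining=5 emitted=15 chunks_done=2
Byte 28 = 'o': mode=DATA remaining=4 emitted=16 chunks_done=2
Byte 29 = 'u': mode=DATA remaining=3 emitted=17 chunks_done=2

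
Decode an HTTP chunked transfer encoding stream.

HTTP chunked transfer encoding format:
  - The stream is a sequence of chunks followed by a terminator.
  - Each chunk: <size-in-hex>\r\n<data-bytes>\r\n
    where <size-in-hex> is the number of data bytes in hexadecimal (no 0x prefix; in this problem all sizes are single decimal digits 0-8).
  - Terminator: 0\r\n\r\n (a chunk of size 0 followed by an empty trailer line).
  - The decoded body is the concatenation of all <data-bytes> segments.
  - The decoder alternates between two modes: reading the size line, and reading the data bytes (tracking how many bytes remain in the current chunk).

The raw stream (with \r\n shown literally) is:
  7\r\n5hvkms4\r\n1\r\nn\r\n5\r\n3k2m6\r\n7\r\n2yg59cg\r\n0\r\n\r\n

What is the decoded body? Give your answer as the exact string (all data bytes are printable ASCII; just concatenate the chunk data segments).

Chunk 1: stream[0..1]='7' size=0x7=7, data at stream[3..10]='5hvkms4' -> body[0..7], body so far='5hvkms4'
Chunk 2: stream[12..13]='1' size=0x1=1, data at stream[15..16]='n' -> body[7..8], body so far='5hvkms4n'
Chunk 3: stream[18..19]='5' size=0x5=5, data at stream[21..26]='3k2m6' -> body[8..13], body so far='5hvkms4n3k2m6'
Chunk 4: stream[28..29]='7' size=0x7=7, data at stream[31..38]='2yg59cg' -> body[13..20], body so far='5hvkms4n3k2m62yg59cg'
Chunk 5: stream[40..41]='0' size=0 (terminator). Final body='5hvkms4n3k2m62yg59cg' (20 bytes)

Answer: 5hvkms4n3k2m62yg59cg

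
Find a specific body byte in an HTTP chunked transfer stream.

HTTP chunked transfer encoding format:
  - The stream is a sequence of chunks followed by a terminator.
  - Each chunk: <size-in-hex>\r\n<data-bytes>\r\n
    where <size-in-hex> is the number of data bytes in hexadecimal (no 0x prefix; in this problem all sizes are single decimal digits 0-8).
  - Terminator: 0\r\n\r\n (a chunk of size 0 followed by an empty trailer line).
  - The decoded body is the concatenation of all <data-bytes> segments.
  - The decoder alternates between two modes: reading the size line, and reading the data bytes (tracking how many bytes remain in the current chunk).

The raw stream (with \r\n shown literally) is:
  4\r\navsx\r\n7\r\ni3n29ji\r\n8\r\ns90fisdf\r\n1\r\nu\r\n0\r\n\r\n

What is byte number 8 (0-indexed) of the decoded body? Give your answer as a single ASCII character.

Chunk 1: stream[0..1]='4' size=0x4=4, data at stream[3..7]='avsx' -> body[0..4], body so far='avsx'
Chunk 2: stream[9..10]='7' size=0x7=7, data at stream[12..19]='i3n29ji' -> body[4..11], body so far='avsxi3n29ji'
Chunk 3: stream[21..22]='8' size=0x8=8, data at stream[24..32]='s90fisdf' -> body[11..19], body so far='avsxi3n29jis90fisdf'
Chunk 4: stream[34..35]='1' size=0x1=1, data at stream[37..38]='u' -> body[19..20], body so far='avsxi3n29jis90fisdfu'
Chunk 5: stream[40..41]='0' size=0 (terminator). Final body='avsxi3n29jis90fisdfu' (20 bytes)
Body byte 8 = '9'

Answer: 9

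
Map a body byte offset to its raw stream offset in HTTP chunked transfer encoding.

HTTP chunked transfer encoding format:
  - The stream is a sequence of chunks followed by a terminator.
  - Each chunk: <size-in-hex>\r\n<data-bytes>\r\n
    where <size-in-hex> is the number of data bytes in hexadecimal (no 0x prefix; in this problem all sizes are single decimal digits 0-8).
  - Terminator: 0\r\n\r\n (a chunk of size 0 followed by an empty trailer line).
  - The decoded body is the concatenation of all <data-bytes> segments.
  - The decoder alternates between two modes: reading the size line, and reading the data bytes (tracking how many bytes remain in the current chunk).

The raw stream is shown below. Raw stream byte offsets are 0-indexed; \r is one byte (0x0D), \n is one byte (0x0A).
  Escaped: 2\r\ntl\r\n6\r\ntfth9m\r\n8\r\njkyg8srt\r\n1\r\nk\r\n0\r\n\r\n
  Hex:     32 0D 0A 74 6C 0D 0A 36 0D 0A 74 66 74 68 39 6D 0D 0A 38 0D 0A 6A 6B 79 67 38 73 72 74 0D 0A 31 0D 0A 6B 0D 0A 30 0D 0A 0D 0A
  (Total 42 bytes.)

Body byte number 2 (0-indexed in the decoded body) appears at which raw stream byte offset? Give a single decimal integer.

Chunk 1: stream[0..1]='2' size=0x2=2, data at stream[3..5]='tl' -> body[0..2], body so far='tl'
Chunk 2: stream[7..8]='6' size=0x6=6, data at stream[10..16]='tfth9m' -> body[2..8], body so far='tltfth9m'
Chunk 3: stream[18..19]='8' size=0x8=8, data at stream[21..29]='jkyg8srt' -> body[8..16], body so far='tltfth9mjkyg8srt'
Chunk 4: stream[31..32]='1' size=0x1=1, data at stream[34..35]='k' -> body[16..17], body so far='tltfth9mjkyg8srtk'
Chunk 5: stream[37..38]='0' size=0 (terminator). Final body='tltfth9mjkyg8srtk' (17 bytes)
Body byte 2 at stream offset 10

Answer: 10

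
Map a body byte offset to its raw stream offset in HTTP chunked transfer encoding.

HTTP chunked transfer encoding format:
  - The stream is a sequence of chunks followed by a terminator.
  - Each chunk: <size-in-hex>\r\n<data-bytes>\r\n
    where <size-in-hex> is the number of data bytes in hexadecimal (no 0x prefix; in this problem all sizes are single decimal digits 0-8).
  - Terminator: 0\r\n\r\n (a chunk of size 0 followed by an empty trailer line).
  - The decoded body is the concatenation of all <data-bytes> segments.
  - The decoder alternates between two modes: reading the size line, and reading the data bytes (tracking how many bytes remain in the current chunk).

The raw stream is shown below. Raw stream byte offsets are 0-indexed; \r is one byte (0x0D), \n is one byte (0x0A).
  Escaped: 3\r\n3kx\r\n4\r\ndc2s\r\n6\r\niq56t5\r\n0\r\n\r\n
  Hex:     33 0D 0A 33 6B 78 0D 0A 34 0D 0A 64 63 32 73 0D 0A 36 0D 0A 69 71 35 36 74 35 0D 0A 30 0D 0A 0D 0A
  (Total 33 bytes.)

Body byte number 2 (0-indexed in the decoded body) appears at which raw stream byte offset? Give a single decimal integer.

Chunk 1: stream[0..1]='3' size=0x3=3, data at stream[3..6]='3kx' -> body[0..3], body so far='3kx'
Chunk 2: stream[8..9]='4' size=0x4=4, data at stream[11..15]='dc2s' -> body[3..7], body so far='3kxdc2s'
Chunk 3: stream[17..18]='6' size=0x6=6, data at stream[20..26]='iq56t5' -> body[7..13], body so far='3kxdc2siq56t5'
Chunk 4: stream[28..29]='0' size=0 (terminator). Final body='3kxdc2siq56t5' (13 bytes)
Body byte 2 at stream offset 5

Answer: 5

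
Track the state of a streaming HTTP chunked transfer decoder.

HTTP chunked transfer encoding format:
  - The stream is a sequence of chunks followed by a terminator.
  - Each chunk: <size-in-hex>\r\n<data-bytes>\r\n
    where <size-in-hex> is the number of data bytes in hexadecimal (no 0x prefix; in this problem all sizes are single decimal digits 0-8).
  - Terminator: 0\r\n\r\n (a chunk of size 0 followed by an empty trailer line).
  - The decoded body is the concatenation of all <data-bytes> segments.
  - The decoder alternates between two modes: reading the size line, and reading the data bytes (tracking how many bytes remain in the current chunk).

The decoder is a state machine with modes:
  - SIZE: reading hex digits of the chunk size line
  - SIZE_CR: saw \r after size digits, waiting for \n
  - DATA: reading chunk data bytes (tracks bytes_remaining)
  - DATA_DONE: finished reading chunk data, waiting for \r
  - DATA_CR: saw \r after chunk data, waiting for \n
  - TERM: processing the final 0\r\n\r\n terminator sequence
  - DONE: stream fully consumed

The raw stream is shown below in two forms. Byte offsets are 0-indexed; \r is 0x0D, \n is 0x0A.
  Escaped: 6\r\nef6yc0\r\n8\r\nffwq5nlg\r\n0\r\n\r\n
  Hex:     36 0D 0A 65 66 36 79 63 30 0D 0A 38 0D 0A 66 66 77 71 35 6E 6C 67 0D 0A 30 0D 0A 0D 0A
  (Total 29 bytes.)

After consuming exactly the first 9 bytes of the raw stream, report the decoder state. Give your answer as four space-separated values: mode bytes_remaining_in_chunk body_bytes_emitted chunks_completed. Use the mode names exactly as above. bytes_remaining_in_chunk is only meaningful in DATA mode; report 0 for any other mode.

Byte 0 = '6': mode=SIZE remaining=0 emitted=0 chunks_done=0
Byte 1 = 0x0D: mode=SIZE_CR remaining=0 emitted=0 chunks_done=0
Byte 2 = 0x0A: mode=DATA remaining=6 emitted=0 chunks_done=0
Byte 3 = 'e': mode=DATA remaining=5 emitted=1 chunks_done=0
Byte 4 = 'f': mode=DATA remaining=4 emitted=2 chunks_done=0
Byte 5 = '6': mode=DATA remaining=3 emitted=3 chunks_done=0
Byte 6 = 'y': mode=DATA remaining=2 emitted=4 chunks_done=0
Byte 7 = 'c': mode=DATA remaining=1 emitted=5 chunks_done=0
Byte 8 = '0': mode=DATA_DONE remaining=0 emitted=6 chunks_done=0

Answer: DATA_DONE 0 6 0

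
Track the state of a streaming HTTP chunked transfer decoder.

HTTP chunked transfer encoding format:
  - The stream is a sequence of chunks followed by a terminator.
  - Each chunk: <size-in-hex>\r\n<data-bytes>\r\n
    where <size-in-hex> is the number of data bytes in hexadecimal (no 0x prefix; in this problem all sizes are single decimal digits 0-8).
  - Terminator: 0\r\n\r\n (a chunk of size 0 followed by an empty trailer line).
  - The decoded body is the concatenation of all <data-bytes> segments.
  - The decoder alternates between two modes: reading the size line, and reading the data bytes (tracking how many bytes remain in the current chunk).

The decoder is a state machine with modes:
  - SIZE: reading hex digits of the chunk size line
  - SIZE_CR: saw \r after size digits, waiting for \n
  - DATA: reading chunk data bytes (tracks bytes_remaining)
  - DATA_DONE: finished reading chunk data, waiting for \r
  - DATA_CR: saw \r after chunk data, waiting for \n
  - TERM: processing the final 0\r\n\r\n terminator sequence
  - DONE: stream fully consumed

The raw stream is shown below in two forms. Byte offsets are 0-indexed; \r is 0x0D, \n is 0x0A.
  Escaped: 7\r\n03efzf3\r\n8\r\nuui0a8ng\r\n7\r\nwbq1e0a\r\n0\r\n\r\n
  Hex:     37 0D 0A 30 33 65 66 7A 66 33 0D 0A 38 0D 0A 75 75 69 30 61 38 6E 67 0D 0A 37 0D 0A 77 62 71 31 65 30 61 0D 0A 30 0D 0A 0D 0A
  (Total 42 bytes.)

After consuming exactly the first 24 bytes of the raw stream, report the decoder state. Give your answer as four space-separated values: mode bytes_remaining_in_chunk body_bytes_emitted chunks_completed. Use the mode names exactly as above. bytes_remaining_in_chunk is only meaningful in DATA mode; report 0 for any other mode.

Answer: DATA_CR 0 15 1

Derivation:
Byte 0 = '7': mode=SIZE remaining=0 emitted=0 chunks_done=0
Byte 1 = 0x0D: mode=SIZE_CR remaining=0 emitted=0 chunks_done=0
Byte 2 = 0x0A: mode=DATA remaining=7 emitted=0 chunks_done=0
Byte 3 = '0': mode=DATA remaining=6 emitted=1 chunks_done=0
Byte 4 = '3': mode=DATA remaining=5 emitted=2 chunks_done=0
Byte 5 = 'e': mode=DATA remaining=4 emitted=3 chunks_done=0
Byte 6 = 'f': mode=DATA remaining=3 emitted=4 chunks_done=0
Byte 7 = 'z': mode=DATA remaining=2 emitted=5 chunks_done=0
Byte 8 = 'f': mode=DATA remaining=1 emitted=6 chunks_done=0
Byte 9 = '3': mode=DATA_DONE remaining=0 emitted=7 chunks_done=0
Byte 10 = 0x0D: mode=DATA_CR remaining=0 emitted=7 chunks_done=0
Byte 11 = 0x0A: mode=SIZE remaining=0 emitted=7 chunks_done=1
Byte 12 = '8': mode=SIZE remaining=0 emitted=7 chunks_done=1
Byte 13 = 0x0D: mode=SIZE_CR remaining=0 emitted=7 chunks_done=1
Byte 14 = 0x0A: mode=DATA remaining=8 emitted=7 chunks_done=1
Byte 15 = 'u': mode=DATA remaining=7 emitted=8 chunks_done=1
Byte 16 = 'u': mode=DATA remaining=6 emitted=9 chunks_done=1
Byte 17 = 'i': mode=DATA remaining=5 emitted=10 chunks_done=1
Byte 18 = '0': mode=DATA remaining=4 emitted=11 chunks_done=1
Byte 19 = 'a': mode=DATA remaining=3 emitted=12 chunks_done=1
Byte 20 = '8': mode=DATA remaining=2 emitted=13 chunks_done=1
Byte 21 = 'n': mode=DATA remaining=1 emitted=14 chunks_done=1
Byte 22 = 'g': mode=DATA_DONE remaining=0 emitted=15 chunks_done=1
Byte 23 = 0x0D: mode=DATA_CR remaining=0 emitted=15 chunks_done=1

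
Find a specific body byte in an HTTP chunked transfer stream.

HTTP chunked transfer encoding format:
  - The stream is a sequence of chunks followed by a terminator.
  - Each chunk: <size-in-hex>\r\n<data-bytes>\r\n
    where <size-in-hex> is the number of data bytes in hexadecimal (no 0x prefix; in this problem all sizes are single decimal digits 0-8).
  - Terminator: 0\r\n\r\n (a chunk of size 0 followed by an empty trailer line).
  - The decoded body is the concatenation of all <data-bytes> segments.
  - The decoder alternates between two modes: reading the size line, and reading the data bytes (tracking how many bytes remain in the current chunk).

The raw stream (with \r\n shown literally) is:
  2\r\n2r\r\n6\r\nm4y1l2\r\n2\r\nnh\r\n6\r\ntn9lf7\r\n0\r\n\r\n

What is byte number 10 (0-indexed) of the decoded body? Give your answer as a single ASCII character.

Chunk 1: stream[0..1]='2' size=0x2=2, data at stream[3..5]='2r' -> body[0..2], body so far='2r'
Chunk 2: stream[7..8]='6' size=0x6=6, data at stream[10..16]='m4y1l2' -> body[2..8], body so far='2rm4y1l2'
Chunk 3: stream[18..19]='2' size=0x2=2, data at stream[21..23]='nh' -> body[8..10], body so far='2rm4y1l2nh'
Chunk 4: stream[25..26]='6' size=0x6=6, data at stream[28..34]='tn9lf7' -> body[10..16], body so far='2rm4y1l2nhtn9lf7'
Chunk 5: stream[36..37]='0' size=0 (terminator). Final body='2rm4y1l2nhtn9lf7' (16 bytes)
Body byte 10 = 't'

Answer: t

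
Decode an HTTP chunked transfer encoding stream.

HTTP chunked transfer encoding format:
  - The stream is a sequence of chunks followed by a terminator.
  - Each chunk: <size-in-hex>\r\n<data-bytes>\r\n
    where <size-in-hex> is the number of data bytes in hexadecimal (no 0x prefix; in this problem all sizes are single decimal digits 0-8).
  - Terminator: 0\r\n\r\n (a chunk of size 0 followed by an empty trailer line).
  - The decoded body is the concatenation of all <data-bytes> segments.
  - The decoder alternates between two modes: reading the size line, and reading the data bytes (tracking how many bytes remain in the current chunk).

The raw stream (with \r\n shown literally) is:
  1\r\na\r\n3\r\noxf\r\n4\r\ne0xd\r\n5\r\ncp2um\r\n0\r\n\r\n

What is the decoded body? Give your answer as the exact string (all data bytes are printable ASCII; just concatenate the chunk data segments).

Answer: aoxfe0xdcp2um

Derivation:
Chunk 1: stream[0..1]='1' size=0x1=1, data at stream[3..4]='a' -> body[0..1], body so far='a'
Chunk 2: stream[6..7]='3' size=0x3=3, data at stream[9..12]='oxf' -> body[1..4], body so far='aoxf'
Chunk 3: stream[14..15]='4' size=0x4=4, data at stream[17..21]='e0xd' -> body[4..8], body so far='aoxfe0xd'
Chunk 4: stream[23..24]='5' size=0x5=5, data at stream[26..31]='cp2um' -> body[8..13], body so far='aoxfe0xdcp2um'
Chunk 5: stream[33..34]='0' size=0 (terminator). Final body='aoxfe0xdcp2um' (13 bytes)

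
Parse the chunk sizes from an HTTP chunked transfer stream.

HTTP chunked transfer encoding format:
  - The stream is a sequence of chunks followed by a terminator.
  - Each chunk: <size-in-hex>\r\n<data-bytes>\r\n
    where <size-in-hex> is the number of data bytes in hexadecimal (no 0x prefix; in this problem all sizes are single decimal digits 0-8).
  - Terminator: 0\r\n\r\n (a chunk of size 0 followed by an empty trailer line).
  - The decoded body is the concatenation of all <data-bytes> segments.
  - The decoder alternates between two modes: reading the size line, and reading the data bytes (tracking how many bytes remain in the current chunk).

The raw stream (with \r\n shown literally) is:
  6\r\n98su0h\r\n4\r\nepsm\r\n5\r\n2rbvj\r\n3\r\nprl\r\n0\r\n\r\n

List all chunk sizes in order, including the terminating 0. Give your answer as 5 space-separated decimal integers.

Answer: 6 4 5 3 0

Derivation:
Chunk 1: stream[0..1]='6' size=0x6=6, data at stream[3..9]='98su0h' -> body[0..6], body so far='98su0h'
Chunk 2: stream[11..12]='4' size=0x4=4, data at stream[14..18]='epsm' -> body[6..10], body so far='98su0hepsm'
Chunk 3: stream[20..21]='5' size=0x5=5, data at stream[23..28]='2rbvj' -> body[10..15], body so far='98su0hepsm2rbvj'
Chunk 4: stream[30..31]='3' size=0x3=3, data at stream[33..36]='prl' -> body[15..18], body so far='98su0hepsm2rbvjprl'
Chunk 5: stream[38..39]='0' size=0 (terminator). Final body='98su0hepsm2rbvjprl' (18 bytes)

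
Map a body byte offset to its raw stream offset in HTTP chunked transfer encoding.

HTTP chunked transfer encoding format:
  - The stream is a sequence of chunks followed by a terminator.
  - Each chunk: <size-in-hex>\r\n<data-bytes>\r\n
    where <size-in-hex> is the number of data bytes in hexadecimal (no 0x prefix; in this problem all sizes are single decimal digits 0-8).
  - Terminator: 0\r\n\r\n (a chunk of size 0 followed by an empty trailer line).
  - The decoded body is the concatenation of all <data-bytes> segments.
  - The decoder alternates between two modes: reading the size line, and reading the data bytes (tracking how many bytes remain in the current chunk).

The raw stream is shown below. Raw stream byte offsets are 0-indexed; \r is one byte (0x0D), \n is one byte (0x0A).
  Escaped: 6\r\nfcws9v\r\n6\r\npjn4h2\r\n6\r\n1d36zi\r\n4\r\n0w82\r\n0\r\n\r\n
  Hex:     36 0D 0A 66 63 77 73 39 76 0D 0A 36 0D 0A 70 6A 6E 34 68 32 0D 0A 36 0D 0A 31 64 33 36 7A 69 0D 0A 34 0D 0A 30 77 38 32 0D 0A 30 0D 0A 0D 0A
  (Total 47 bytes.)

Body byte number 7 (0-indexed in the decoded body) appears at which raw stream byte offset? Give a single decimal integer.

Chunk 1: stream[0..1]='6' size=0x6=6, data at stream[3..9]='fcws9v' -> body[0..6], body so far='fcws9v'
Chunk 2: stream[11..12]='6' size=0x6=6, data at stream[14..20]='pjn4h2' -> body[6..12], body so far='fcws9vpjn4h2'
Chunk 3: stream[22..23]='6' size=0x6=6, data at stream[25..31]='1d36zi' -> body[12..18], body so far='fcws9vpjn4h21d36zi'
Chunk 4: stream[33..34]='4' size=0x4=4, data at stream[36..40]='0w82' -> body[18..22], body so far='fcws9vpjn4h21d36zi0w82'
Chunk 5: stream[42..43]='0' size=0 (terminator). Final body='fcws9vpjn4h21d36zi0w82' (22 bytes)
Body byte 7 at stream offset 15

Answer: 15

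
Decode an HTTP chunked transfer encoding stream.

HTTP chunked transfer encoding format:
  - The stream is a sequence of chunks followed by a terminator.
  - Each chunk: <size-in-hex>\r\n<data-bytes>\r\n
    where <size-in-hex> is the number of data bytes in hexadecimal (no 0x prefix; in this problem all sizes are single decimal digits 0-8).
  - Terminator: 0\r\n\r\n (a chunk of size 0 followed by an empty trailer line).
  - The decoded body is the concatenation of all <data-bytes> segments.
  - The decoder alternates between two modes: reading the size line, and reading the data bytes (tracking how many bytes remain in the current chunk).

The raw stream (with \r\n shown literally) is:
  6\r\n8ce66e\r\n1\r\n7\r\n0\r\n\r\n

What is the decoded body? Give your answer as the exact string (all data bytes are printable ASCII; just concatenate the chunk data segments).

Chunk 1: stream[0..1]='6' size=0x6=6, data at stream[3..9]='8ce66e' -> body[0..6], body so far='8ce66e'
Chunk 2: stream[11..12]='1' size=0x1=1, data at stream[14..15]='7' -> body[6..7], body so far='8ce66e7'
Chunk 3: stream[17..18]='0' size=0 (terminator). Final body='8ce66e7' (7 bytes)

Answer: 8ce66e7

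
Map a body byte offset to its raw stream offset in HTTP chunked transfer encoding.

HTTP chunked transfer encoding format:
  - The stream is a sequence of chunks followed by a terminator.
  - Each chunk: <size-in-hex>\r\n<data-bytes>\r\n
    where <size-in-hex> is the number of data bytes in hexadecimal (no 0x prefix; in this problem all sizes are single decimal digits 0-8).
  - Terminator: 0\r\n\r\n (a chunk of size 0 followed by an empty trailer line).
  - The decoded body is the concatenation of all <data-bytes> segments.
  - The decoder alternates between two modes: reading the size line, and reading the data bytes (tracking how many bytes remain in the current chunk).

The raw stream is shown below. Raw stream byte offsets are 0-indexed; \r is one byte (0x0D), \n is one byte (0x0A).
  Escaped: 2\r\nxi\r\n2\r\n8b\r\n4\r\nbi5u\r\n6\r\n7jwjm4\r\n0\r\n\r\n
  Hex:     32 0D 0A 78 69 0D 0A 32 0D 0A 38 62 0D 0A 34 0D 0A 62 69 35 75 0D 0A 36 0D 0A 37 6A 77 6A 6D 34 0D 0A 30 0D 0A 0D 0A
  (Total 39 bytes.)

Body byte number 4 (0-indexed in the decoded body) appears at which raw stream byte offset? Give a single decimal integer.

Answer: 17

Derivation:
Chunk 1: stream[0..1]='2' size=0x2=2, data at stream[3..5]='xi' -> body[0..2], body so far='xi'
Chunk 2: stream[7..8]='2' size=0x2=2, data at stream[10..12]='8b' -> body[2..4], body so far='xi8b'
Chunk 3: stream[14..15]='4' size=0x4=4, data at stream[17..21]='bi5u' -> body[4..8], body so far='xi8bbi5u'
Chunk 4: stream[23..24]='6' size=0x6=6, data at stream[26..32]='7jwjm4' -> body[8..14], body so far='xi8bbi5u7jwjm4'
Chunk 5: stream[34..35]='0' size=0 (terminator). Final body='xi8bbi5u7jwjm4' (14 bytes)
Body byte 4 at stream offset 17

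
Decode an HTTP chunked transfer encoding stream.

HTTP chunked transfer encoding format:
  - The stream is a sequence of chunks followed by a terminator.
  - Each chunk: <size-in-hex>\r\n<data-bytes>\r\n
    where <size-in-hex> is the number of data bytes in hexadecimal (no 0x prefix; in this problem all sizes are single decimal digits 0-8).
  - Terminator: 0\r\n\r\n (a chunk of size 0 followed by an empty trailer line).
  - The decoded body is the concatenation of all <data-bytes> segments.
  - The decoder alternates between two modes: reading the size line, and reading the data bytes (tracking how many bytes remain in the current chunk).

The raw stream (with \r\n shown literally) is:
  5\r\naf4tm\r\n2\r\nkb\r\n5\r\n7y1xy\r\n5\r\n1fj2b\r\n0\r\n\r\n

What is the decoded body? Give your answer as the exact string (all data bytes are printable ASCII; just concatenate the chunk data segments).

Answer: af4tmkb7y1xy1fj2b

Derivation:
Chunk 1: stream[0..1]='5' size=0x5=5, data at stream[3..8]='af4tm' -> body[0..5], body so far='af4tm'
Chunk 2: stream[10..11]='2' size=0x2=2, data at stream[13..15]='kb' -> body[5..7], body so far='af4tmkb'
Chunk 3: stream[17..18]='5' size=0x5=5, data at stream[20..25]='7y1xy' -> body[7..12], body so far='af4tmkb7y1xy'
Chunk 4: stream[27..28]='5' size=0x5=5, data at stream[30..35]='1fj2b' -> body[12..17], body so far='af4tmkb7y1xy1fj2b'
Chunk 5: stream[37..38]='0' size=0 (terminator). Final body='af4tmkb7y1xy1fj2b' (17 bytes)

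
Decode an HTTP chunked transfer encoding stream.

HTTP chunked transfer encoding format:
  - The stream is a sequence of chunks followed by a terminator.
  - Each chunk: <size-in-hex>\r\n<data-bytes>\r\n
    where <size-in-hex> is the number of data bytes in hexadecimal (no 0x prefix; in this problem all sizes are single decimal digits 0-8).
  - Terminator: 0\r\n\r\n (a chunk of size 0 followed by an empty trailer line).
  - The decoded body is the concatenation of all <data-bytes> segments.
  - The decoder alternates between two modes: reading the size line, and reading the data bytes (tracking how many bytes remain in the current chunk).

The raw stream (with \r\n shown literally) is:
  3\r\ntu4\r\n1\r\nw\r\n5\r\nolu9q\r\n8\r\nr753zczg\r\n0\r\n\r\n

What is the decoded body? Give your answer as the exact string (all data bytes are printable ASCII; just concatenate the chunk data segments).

Answer: tu4wolu9qr753zczg

Derivation:
Chunk 1: stream[0..1]='3' size=0x3=3, data at stream[3..6]='tu4' -> body[0..3], body so far='tu4'
Chunk 2: stream[8..9]='1' size=0x1=1, data at stream[11..12]='w' -> body[3..4], body so far='tu4w'
Chunk 3: stream[14..15]='5' size=0x5=5, data at stream[17..22]='olu9q' -> body[4..9], body so far='tu4wolu9q'
Chunk 4: stream[24..25]='8' size=0x8=8, data at stream[27..35]='r753zczg' -> body[9..17], body so far='tu4wolu9qr753zczg'
Chunk 5: stream[37..38]='0' size=0 (terminator). Final body='tu4wolu9qr753zczg' (17 bytes)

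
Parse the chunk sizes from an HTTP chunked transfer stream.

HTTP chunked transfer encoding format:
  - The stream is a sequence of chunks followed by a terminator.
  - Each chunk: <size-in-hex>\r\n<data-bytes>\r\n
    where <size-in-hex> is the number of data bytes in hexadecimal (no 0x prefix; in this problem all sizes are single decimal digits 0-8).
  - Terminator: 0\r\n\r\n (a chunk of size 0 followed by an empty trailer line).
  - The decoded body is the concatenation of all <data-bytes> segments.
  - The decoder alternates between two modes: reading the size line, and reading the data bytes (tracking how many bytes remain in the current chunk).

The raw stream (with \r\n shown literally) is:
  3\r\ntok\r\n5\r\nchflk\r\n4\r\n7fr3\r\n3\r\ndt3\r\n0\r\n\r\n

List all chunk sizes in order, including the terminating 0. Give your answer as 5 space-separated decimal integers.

Chunk 1: stream[0..1]='3' size=0x3=3, data at stream[3..6]='tok' -> body[0..3], body so far='tok'
Chunk 2: stream[8..9]='5' size=0x5=5, data at stream[11..16]='chflk' -> body[3..8], body so far='tokchflk'
Chunk 3: stream[18..19]='4' size=0x4=4, data at stream[21..25]='7fr3' -> body[8..12], body so far='tokchflk7fr3'
Chunk 4: stream[27..28]='3' size=0x3=3, data at stream[30..33]='dt3' -> body[12..15], body so far='tokchflk7fr3dt3'
Chunk 5: stream[35..36]='0' size=0 (terminator). Final body='tokchflk7fr3dt3' (15 bytes)

Answer: 3 5 4 3 0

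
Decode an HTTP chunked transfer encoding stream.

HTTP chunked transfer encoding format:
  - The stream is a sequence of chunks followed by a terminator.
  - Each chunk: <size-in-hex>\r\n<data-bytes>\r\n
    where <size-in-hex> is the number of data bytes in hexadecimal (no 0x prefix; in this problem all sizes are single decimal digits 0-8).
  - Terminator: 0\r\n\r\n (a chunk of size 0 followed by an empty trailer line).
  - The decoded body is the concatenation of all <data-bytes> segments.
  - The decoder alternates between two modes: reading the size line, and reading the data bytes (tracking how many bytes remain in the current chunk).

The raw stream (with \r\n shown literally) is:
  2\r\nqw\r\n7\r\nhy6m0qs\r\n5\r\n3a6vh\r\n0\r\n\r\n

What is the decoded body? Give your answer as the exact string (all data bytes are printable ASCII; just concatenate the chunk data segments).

Chunk 1: stream[0..1]='2' size=0x2=2, data at stream[3..5]='qw' -> body[0..2], body so far='qw'
Chunk 2: stream[7..8]='7' size=0x7=7, data at stream[10..17]='hy6m0qs' -> body[2..9], body so far='qwhy6m0qs'
Chunk 3: stream[19..20]='5' size=0x5=5, data at stream[22..27]='3a6vh' -> body[9..14], body so far='qwhy6m0qs3a6vh'
Chunk 4: stream[29..30]='0' size=0 (terminator). Final body='qwhy6m0qs3a6vh' (14 bytes)

Answer: qwhy6m0qs3a6vh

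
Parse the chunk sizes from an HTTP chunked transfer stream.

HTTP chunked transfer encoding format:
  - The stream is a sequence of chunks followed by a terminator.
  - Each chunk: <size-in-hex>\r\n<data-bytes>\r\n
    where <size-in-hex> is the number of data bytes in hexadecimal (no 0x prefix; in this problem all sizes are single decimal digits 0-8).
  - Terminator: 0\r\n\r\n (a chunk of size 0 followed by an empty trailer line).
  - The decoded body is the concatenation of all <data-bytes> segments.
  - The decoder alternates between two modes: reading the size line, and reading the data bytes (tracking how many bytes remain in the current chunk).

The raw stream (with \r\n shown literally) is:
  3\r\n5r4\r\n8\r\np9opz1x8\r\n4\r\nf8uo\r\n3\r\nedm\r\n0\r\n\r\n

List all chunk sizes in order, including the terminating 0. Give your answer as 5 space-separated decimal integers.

Answer: 3 8 4 3 0

Derivation:
Chunk 1: stream[0..1]='3' size=0x3=3, data at stream[3..6]='5r4' -> body[0..3], body so far='5r4'
Chunk 2: stream[8..9]='8' size=0x8=8, data at stream[11..19]='p9opz1x8' -> body[3..11], body so far='5r4p9opz1x8'
Chunk 3: stream[21..22]='4' size=0x4=4, data at stream[24..28]='f8uo' -> body[11..15], body so far='5r4p9opz1x8f8uo'
Chunk 4: stream[30..31]='3' size=0x3=3, data at stream[33..36]='edm' -> body[15..18], body so far='5r4p9opz1x8f8uoedm'
Chunk 5: stream[38..39]='0' size=0 (terminator). Final body='5r4p9opz1x8f8uoedm' (18 bytes)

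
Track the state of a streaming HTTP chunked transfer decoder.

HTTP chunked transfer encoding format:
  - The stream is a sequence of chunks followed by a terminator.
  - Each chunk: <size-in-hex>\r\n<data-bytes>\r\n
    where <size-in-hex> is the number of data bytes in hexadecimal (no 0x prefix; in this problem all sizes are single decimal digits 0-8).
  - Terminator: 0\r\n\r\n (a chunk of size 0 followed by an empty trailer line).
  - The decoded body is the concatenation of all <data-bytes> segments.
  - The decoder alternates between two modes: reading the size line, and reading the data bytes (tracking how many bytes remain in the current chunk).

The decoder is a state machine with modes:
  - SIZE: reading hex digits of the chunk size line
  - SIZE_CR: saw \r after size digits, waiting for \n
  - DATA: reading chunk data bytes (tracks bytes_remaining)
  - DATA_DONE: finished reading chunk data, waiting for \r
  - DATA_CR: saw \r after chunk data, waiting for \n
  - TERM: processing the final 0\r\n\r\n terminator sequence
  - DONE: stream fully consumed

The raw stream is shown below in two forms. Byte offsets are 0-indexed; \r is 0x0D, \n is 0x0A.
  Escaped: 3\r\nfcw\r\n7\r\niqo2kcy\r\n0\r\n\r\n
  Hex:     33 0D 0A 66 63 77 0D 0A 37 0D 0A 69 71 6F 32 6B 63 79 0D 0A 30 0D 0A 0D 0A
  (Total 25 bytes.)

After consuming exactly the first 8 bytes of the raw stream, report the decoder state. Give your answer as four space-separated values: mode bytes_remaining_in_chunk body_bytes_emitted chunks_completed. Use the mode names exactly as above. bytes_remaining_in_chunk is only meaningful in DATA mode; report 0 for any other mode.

Answer: SIZE 0 3 1

Derivation:
Byte 0 = '3': mode=SIZE remaining=0 emitted=0 chunks_done=0
Byte 1 = 0x0D: mode=SIZE_CR remaining=0 emitted=0 chunks_done=0
Byte 2 = 0x0A: mode=DATA remaining=3 emitted=0 chunks_done=0
Byte 3 = 'f': mode=DATA remaining=2 emitted=1 chunks_done=0
Byte 4 = 'c': mode=DATA remaining=1 emitted=2 chunks_done=0
Byte 5 = 'w': mode=DATA_DONE remaining=0 emitted=3 chunks_done=0
Byte 6 = 0x0D: mode=DATA_CR remaining=0 emitted=3 chunks_done=0
Byte 7 = 0x0A: mode=SIZE remaining=0 emitted=3 chunks_done=1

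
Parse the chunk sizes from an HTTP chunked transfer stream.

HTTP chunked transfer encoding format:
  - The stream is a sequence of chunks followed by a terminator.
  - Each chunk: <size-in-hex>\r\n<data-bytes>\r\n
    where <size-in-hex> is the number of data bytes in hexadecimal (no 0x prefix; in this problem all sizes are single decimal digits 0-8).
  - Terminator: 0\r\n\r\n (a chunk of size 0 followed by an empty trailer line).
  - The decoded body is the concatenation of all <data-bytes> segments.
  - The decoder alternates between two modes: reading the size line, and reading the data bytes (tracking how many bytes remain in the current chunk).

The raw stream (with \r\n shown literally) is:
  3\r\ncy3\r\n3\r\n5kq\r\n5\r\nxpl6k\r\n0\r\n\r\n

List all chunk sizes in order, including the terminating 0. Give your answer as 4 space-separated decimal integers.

Chunk 1: stream[0..1]='3' size=0x3=3, data at stream[3..6]='cy3' -> body[0..3], body so far='cy3'
Chunk 2: stream[8..9]='3' size=0x3=3, data at stream[11..14]='5kq' -> body[3..6], body so far='cy35kq'
Chunk 3: stream[16..17]='5' size=0x5=5, data at stream[19..24]='xpl6k' -> body[6..11], body so far='cy35kqxpl6k'
Chunk 4: stream[26..27]='0' size=0 (terminator). Final body='cy35kqxpl6k' (11 bytes)

Answer: 3 3 5 0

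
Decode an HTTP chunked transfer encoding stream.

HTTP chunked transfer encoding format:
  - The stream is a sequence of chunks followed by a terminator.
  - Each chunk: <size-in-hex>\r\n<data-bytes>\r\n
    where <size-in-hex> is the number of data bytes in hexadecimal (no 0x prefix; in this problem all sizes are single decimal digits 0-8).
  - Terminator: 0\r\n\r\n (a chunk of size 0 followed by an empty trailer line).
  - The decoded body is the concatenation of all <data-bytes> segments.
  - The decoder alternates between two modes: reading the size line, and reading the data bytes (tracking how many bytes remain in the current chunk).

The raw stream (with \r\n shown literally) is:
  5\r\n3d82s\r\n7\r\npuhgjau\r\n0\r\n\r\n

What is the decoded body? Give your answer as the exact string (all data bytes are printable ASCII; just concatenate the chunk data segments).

Chunk 1: stream[0..1]='5' size=0x5=5, data at stream[3..8]='3d82s' -> body[0..5], body so far='3d82s'
Chunk 2: stream[10..11]='7' size=0x7=7, data at stream[13..20]='puhgjau' -> body[5..12], body so far='3d82spuhgjau'
Chunk 3: stream[22..23]='0' size=0 (terminator). Final body='3d82spuhgjau' (12 bytes)

Answer: 3d82spuhgjau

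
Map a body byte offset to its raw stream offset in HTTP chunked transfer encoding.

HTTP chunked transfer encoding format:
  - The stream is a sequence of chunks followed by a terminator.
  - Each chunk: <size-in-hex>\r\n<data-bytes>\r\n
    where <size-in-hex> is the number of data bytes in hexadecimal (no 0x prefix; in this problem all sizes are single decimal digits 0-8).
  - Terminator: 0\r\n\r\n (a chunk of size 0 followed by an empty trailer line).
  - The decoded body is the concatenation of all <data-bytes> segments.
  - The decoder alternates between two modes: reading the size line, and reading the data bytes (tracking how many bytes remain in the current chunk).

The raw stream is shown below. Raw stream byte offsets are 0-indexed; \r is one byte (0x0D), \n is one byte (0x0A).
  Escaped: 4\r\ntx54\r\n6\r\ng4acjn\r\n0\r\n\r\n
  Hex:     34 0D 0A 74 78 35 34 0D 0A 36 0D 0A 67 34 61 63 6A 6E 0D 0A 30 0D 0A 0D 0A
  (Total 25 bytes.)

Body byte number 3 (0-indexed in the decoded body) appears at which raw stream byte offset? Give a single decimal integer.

Chunk 1: stream[0..1]='4' size=0x4=4, data at stream[3..7]='tx54' -> body[0..4], body so far='tx54'
Chunk 2: stream[9..10]='6' size=0x6=6, data at stream[12..18]='g4acjn' -> body[4..10], body so far='tx54g4acjn'
Chunk 3: stream[20..21]='0' size=0 (terminator). Final body='tx54g4acjn' (10 bytes)
Body byte 3 at stream offset 6

Answer: 6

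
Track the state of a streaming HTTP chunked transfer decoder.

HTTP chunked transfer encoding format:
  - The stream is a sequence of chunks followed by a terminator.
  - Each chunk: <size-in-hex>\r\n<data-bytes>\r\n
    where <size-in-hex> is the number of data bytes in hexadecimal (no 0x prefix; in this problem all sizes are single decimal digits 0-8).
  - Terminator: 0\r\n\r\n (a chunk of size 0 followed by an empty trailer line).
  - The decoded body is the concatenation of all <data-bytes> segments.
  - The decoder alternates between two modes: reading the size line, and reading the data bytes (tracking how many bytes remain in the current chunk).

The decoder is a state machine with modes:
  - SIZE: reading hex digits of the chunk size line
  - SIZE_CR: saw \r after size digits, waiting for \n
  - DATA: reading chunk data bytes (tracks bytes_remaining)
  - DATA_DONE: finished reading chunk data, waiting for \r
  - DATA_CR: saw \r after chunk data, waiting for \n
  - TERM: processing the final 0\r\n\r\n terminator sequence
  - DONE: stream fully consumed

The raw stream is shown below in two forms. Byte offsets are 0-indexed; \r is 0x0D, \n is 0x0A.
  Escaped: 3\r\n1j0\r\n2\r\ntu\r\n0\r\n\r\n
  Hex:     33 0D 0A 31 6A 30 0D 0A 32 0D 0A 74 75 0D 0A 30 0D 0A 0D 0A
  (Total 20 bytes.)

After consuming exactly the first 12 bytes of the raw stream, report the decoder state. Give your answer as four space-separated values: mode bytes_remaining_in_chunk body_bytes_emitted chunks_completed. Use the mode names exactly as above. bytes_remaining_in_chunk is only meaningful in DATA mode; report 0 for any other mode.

Answer: DATA 1 4 1

Derivation:
Byte 0 = '3': mode=SIZE remaining=0 emitted=0 chunks_done=0
Byte 1 = 0x0D: mode=SIZE_CR remaining=0 emitted=0 chunks_done=0
Byte 2 = 0x0A: mode=DATA remaining=3 emitted=0 chunks_done=0
Byte 3 = '1': mode=DATA remaining=2 emitted=1 chunks_done=0
Byte 4 = 'j': mode=DATA remaining=1 emitted=2 chunks_done=0
Byte 5 = '0': mode=DATA_DONE remaining=0 emitted=3 chunks_done=0
Byte 6 = 0x0D: mode=DATA_CR remaining=0 emitted=3 chunks_done=0
Byte 7 = 0x0A: mode=SIZE remaining=0 emitted=3 chunks_done=1
Byte 8 = '2': mode=SIZE remaining=0 emitted=3 chunks_done=1
Byte 9 = 0x0D: mode=SIZE_CR remaining=0 emitted=3 chunks_done=1
Byte 10 = 0x0A: mode=DATA remaining=2 emitted=3 chunks_done=1
Byte 11 = 't': mode=DATA remaining=1 emitted=4 chunks_done=1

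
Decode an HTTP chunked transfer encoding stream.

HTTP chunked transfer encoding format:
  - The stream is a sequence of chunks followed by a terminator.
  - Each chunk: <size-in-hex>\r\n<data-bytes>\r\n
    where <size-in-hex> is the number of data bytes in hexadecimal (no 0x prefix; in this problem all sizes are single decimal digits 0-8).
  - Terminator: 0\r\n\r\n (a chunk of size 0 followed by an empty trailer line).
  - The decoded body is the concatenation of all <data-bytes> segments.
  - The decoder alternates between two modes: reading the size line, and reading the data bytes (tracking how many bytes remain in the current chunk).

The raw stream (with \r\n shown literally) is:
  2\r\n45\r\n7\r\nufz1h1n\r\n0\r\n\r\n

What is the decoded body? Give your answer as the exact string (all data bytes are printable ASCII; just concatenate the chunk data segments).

Answer: 45ufz1h1n

Derivation:
Chunk 1: stream[0..1]='2' size=0x2=2, data at stream[3..5]='45' -> body[0..2], body so far='45'
Chunk 2: stream[7..8]='7' size=0x7=7, data at stream[10..17]='ufz1h1n' -> body[2..9], body so far='45ufz1h1n'
Chunk 3: stream[19..20]='0' size=0 (terminator). Final body='45ufz1h1n' (9 bytes)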